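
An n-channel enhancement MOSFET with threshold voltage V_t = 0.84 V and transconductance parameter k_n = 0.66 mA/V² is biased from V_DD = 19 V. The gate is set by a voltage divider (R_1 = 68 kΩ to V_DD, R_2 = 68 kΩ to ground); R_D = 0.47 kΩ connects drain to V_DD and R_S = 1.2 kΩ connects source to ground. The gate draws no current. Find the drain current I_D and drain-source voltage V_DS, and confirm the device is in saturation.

V_G = V_DD·R_2/(R_1+R_2) = 19×68/136 = 9.5 V.
Assume saturation: I_D = (k_n/2)(V_GS − V_t)² with V_GS = V_G − I_D·R_S = 9.5 − 1.2·I_D.
Substituting gives 0.475·I_D² − 7.86·I_D + 24.7 = 0, with roots I_D = 4.23 or 12.3 mA.
The root I_D = 12.3 mA gives V_GS = -5.27 V ≤ V_t, so take I_D = 4.23 mA.
Then V_GS = 4.42 V and V_DS = V_DD − I_D(R_D+R_S) = 19 − 4.23×1.67 = 11.9 V.
Saturation requires V_DS ≥ V_GS − V_t = 3.58 V; 11.9 ≥ 3.58 ✓.

I_D ≈ 4.2 mA, V_DS ≈ 12 V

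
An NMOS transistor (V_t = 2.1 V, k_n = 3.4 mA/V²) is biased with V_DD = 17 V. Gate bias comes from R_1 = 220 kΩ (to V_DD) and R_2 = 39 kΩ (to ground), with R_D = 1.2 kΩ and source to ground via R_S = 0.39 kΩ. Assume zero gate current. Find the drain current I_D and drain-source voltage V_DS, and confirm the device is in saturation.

V_G = V_DD·R_2/(R_1+R_2) = 17×39/259 = 2.56 V.
Assume saturation: I_D = (k_n/2)(V_GS − V_t)² with V_GS = V_G − I_D·R_S = 2.56 − 0.39·I_D.
Substituting gives 0.259·I_D² − 1.61·I_D + 0.359 = 0, with roots I_D = 0.232 or 5.99 mA.
The root I_D = 5.99 mA gives V_GS = 0.222 V ≤ V_t, so take I_D = 0.232 mA.
Then V_GS = 2.47 V and V_DS = V_DD − I_D(R_D+R_S) = 17 − 0.232×1.59 = 16.6 V.
Saturation requires V_DS ≥ V_GS − V_t = 0.369 V; 16.6 ≥ 0.369 ✓.

I_D ≈ 0.23 mA, V_DS ≈ 17 V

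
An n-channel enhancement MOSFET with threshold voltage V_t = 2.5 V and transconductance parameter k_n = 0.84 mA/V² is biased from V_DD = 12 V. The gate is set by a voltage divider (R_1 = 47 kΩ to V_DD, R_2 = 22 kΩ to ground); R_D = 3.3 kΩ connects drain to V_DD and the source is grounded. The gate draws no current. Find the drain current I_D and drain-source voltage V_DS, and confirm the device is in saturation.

V_G = V_DD·R_2/(R_1+R_2) = 12×22/69 = 3.83 V. With the source grounded, V_GS = V_G = 3.83 V.
Assume saturation: I_D = (k_n/2)(V_GS − V_t)² = (0.84/2)×(3.83 − 2.5)² = 0.42×1.33² = 0.739 mA.
V_DS = V_DD − I_D·R_D = 12 − 0.739×3.3 = 9.56 V.
Saturation requires V_DS ≥ V_GS − V_t = 1.33 V; 9.56 ≥ 1.33 ✓.

I_D ≈ 0.74 mA, V_DS ≈ 9.6 V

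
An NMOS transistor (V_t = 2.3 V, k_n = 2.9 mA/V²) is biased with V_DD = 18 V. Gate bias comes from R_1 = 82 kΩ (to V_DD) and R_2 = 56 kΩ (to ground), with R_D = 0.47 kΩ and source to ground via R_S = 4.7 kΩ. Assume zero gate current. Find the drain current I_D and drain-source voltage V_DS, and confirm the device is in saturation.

V_G = V_DD·R_2/(R_1+R_2) = 18×56/138 = 7.3 V.
Assume saturation: I_D = (k_n/2)(V_GS − V_t)² with V_GS = V_G − I_D·R_S = 7.3 − 4.7·I_D.
Substituting gives 32·I_D² − 69.2·I_D + 36.3 = 0, with roots I_D = 0.897 or 1.26 mA.
The root I_D = 1.26 mA gives V_GS = 1.37 V ≤ V_t, so take I_D = 0.897 mA.
Then V_GS = 3.09 V and V_DS = V_DD − I_D(R_D+R_S) = 18 − 0.897×5.17 = 13.4 V.
Saturation requires V_DS ≥ V_GS − V_t = 0.787 V; 13.4 ≥ 0.787 ✓.

I_D ≈ 0.9 mA, V_DS ≈ 13 V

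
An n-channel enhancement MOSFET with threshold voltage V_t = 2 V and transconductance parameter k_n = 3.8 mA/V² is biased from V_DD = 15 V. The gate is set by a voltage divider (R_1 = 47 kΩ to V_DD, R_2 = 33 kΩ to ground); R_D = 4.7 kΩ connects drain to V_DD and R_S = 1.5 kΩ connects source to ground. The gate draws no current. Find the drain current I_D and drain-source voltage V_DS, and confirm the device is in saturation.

I_D ≈ 2.1 mA, V_DS ≈ 2 V

V_G = V_DD·R_2/(R_1+R_2) = 15×33/80 = 6.19 V.
Assume saturation: I_D = (k_n/2)(V_GS − V_t)² with V_GS = V_G − I_D·R_S = 6.19 − 1.5·I_D.
Substituting gives 4.27·I_D² − 24.9·I_D + 33.3 = 0, with roots I_D = 2.09 or 3.73 mA.
The root I_D = 3.73 mA gives V_GS = 0.6 V ≤ V_t, so take I_D = 2.09 mA.
Then V_GS = 3.05 V and V_DS = V_DD − I_D(R_D+R_S) = 15 − 2.09×6.2 = 2.03 V.
Saturation requires V_DS ≥ V_GS − V_t = 1.05 V; 2.03 ≥ 1.05 ✓.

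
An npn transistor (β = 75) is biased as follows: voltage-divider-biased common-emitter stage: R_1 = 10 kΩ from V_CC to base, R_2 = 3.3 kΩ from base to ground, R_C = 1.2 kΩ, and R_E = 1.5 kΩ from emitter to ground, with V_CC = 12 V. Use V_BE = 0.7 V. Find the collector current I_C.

Thevenize the base divider: V_Th = V_CC·R_2/(R_1+R_2) = 12×3.3/13.3 = 2.98 V, R_Th = R_1‖R_2 = 2.48 kΩ.
Base-emitter loop: V_Th = I_B·R_Th + V_BE + (β+1)I_B·R_E, so I_B = (2.98 − 0.7) / (2.48 + 76×1.5) = 0.0196 mA.
I_C = β·I_B = 75×0.0196 = 1.47 mA, and I_E = (β+1)I_B = 1.49 mA.
V_CE = V_CC − I_C·R_C − I_E·R_E = 12 − 1.47×1.2 − 1.49×1.5 = 8.01 V.
V_CE = 8.01 V > 0.2 V confirms active-region operation.

I_C ≈ 1.5 mA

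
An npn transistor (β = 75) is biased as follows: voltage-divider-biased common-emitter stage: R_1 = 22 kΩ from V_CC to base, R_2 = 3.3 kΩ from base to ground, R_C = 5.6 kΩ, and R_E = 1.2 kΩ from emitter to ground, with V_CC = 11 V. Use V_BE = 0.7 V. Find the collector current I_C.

I_C ≈ 0.59 mA

Thevenize the base divider: V_Th = V_CC·R_2/(R_1+R_2) = 11×3.3/25.3 = 1.43 V, R_Th = R_1‖R_2 = 2.87 kΩ.
Base-emitter loop: V_Th = I_B·R_Th + V_BE + (β+1)I_B·R_E, so I_B = (1.43 − 0.7) / (2.87 + 76×1.2) = 0.00781 mA.
I_C = β·I_B = 75×0.00781 = 0.586 mA, and I_E = (β+1)I_B = 0.594 mA.
V_CE = V_CC − I_C·R_C − I_E·R_E = 11 − 0.586×5.6 − 0.594×1.2 = 7.01 V.
V_CE = 7.01 V > 0.2 V confirms active-region operation.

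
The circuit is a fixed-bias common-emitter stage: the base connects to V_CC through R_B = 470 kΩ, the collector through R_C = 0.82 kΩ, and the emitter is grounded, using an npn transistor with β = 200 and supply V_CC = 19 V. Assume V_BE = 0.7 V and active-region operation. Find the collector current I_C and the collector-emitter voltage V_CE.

I_C ≈ 7.8 mA, V_CE ≈ 13 V

Base loop: V_CC = I_B·R_B + V_BE, so I_B = (19 − 0.7)/470 kΩ = 0.0389 mA.
In the active region I_C = β·I_B = 200 × 0.0389 = 7.79 mA.
Collector loop: V_CE = V_CC − I_C·R_C = 19 − 7.79×0.82 = 12.6 V.
Since V_CE = 12.6 V > V_CE(sat) ≈ 0.2 V, the transistor is in the active region as assumed.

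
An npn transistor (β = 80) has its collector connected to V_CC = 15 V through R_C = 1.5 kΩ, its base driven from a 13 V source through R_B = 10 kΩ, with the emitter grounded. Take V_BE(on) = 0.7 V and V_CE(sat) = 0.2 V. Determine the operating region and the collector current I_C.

saturation; I_C ≈ 9.9 mA

Assume active: I_B = (13 − 0.7)/10 = 1.23 mA, giving I_C = β·I_B = 98.4 mA.
But then V_CE = 15 − 98.4×1.5 = -133 V < V_CE(sat) = 0.2 V — impossible in the active region.
So the transistor is saturated. With V_CE = 0.2 V, I_C = (V_CC − 0.2)/R_C = 14.8/1.5 = 9.87 mA.
Check: β·I_B = 98.4 mA > I_C = 9.87 mA, confirming saturation.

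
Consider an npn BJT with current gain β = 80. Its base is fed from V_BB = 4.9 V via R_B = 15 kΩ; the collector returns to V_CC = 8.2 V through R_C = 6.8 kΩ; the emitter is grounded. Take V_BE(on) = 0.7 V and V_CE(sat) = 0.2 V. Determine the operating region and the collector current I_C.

saturation; I_C ≈ 1.2 mA

Assume active: I_B = (4.9 − 0.7)/15 = 0.28 mA, giving I_C = β·I_B = 22.4 mA.
But then V_CE = 8.2 − 22.4×6.8 = -144 V < V_CE(sat) = 0.2 V — impossible in the active region.
So the transistor is saturated. With V_CE = 0.2 V, I_C = (V_CC − 0.2)/R_C = 8/6.8 = 1.18 mA.
Check: β·I_B = 22.4 mA > I_C = 1.18 mA, confirming saturation.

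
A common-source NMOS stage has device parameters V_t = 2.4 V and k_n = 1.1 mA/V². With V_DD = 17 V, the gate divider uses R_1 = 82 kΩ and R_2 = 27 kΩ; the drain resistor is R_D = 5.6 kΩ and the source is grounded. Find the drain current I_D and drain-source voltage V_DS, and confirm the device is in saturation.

I_D ≈ 1.8 mA, V_DS ≈ 6.9 V

V_G = V_DD·R_2/(R_1+R_2) = 17×27/109 = 4.21 V. With the source grounded, V_GS = V_G = 4.21 V.
Assume saturation: I_D = (k_n/2)(V_GS − V_t)² = (1.1/2)×(4.21 − 2.4)² = 0.55×1.81² = 1.8 mA.
V_DS = V_DD − I_D·R_D = 17 − 1.8×5.6 = 6.9 V.
Saturation requires V_DS ≥ V_GS − V_t = 1.81 V; 6.9 ≥ 1.81 ✓.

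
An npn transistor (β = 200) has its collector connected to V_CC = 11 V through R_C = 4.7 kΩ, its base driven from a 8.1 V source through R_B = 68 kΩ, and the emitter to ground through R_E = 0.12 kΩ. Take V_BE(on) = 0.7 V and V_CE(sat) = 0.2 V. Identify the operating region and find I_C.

saturation; I_C ≈ 2.2 mA

Assume active: I_B = (8.1 − 0.7)/(68 + 201×0.12) = 0.0803 mA, I_C = β·I_B = 16.1 mA.
Then V_CE = 11 − 16.1×4.7 − 16.1×0.12 = -66.4 V < 0.2 V — the active assumption fails.
Re-solve with V_CE = 0.2 V. KCL at the emitter: V_E/R_E = (V_BB−0.7−V_E)/R_B + (V_CC−0.2−V_E)/R_C, giving V_E = 0.281 V.
I_C = (V_CC − 0.2 − V_E)/R_C = (10.8 − 0.281)/4.7 = 2.24 mA.
Check: I_B = (7.4 − 0.281)/68 = 0.105 mA, and β·I_B = 20.9 mA > I_C, confirming saturation.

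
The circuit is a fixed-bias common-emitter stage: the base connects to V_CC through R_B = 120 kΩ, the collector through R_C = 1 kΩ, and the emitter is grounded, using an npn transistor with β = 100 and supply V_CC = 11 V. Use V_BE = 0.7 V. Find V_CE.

Base loop: V_CC = I_B·R_B + V_BE, so I_B = (11 − 0.7)/120 kΩ = 0.0858 mA.
In the active region I_C = β·I_B = 100 × 0.0858 = 8.58 mA.
Collector loop: V_CE = V_CC − I_C·R_C = 11 − 8.58×1 = 2.42 V.
Since V_CE = 2.42 V > V_CE(sat) ≈ 0.2 V, the transistor is in the active region as assumed.

V_CE ≈ 2.4 V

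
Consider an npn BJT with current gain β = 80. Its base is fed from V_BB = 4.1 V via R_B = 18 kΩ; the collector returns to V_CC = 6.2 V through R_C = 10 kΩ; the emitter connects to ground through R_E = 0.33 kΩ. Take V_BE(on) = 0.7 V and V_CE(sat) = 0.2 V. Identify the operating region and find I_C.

Assume active: I_B = (4.1 − 0.7)/(18 + 81×0.33) = 0.076 mA, I_C = β·I_B = 6.08 mA.
Then V_CE = 6.2 − 6.08×10 − 6.16×0.33 = -56.6 V < 0.2 V — the active assumption fails.
Re-solve with V_CE = 0.2 V. KCL at the emitter: V_E/R_E = (V_BB−0.7−V_E)/R_B + (V_CC−0.2−V_E)/R_C, giving V_E = 0.248 V.
I_C = (V_CC − 0.2 − V_E)/R_C = (6 − 0.248)/10 = 0.575 mA.
Check: I_B = (3.4 − 0.248)/18 = 0.175 mA, and β·I_B = 14 mA > I_C, confirming saturation.

saturation; I_C ≈ 0.58 mA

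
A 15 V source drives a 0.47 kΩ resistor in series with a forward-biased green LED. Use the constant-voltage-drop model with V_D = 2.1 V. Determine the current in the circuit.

I ≈ 27 mA

KVL around the loop: 15 = V_D + I·R = 2.1 + I × 0.47 kΩ.
So I = (15 − 2.1) / 0.47 kΩ = 12.9 / 0.47 = 27.4 mA.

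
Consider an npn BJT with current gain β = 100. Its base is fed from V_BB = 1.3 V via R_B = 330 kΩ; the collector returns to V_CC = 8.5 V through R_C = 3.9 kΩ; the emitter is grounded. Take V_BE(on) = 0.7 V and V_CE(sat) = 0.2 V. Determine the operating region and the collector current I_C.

active; I_C ≈ 0.18 mA

Assume active. Base-emitter loop: I_B = (V_BB − V_BE)/R_B = (1.3 − 0.7)/330 = 0.00182 mA.
I_C = β·I_B = 100×0.00182 = 0.182 mA.
V_CE = V_CC − I_C·R_C = 8.5 − 0.182×3.9 = 7.79 V > V_CE(sat), so the active-region assumption holds.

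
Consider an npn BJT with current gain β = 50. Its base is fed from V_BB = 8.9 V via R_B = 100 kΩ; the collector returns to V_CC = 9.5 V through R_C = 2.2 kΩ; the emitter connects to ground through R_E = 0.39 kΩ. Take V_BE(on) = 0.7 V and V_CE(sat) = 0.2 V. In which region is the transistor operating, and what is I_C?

Assume active. Base-emitter loop: I_B = (V_BB − V_BE)/(R_B + (β+1)R_E) = (8.9 − 0.7)/(100 + 51×0.39) = 0.0684 mA.
I_C = β·I_B = 50×0.0684 = 3.42 mA.
V_CE = V_CC − I_C·R_C − I_E·R_E = 9.5 − 3.42×2.2 − 3.49×0.39 = 0.616 V > V_CE(sat), so the active-region assumption holds.

active; I_C ≈ 3.4 mA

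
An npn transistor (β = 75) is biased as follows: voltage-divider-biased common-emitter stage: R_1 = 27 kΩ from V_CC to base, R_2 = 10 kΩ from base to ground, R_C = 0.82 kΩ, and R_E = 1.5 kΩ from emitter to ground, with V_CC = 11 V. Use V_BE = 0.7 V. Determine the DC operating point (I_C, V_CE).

I_C ≈ 1.4 mA, V_CE ≈ 7.7 V

Thevenize the base divider: V_Th = V_CC·R_2/(R_1+R_2) = 11×10/37 = 2.97 V, R_Th = R_1‖R_2 = 7.3 kΩ.
Base-emitter loop: V_Th = I_B·R_Th + V_BE + (β+1)I_B·R_E, so I_B = (2.97 − 0.7) / (7.3 + 76×1.5) = 0.0187 mA.
I_C = β·I_B = 75×0.0187 = 1.41 mA, and I_E = (β+1)I_B = 1.42 mA.
V_CE = V_CC − I_C·R_C − I_E·R_E = 11 − 1.41×0.82 − 1.42×1.5 = 7.71 V.
V_CE = 7.71 V > 0.2 V confirms active-region operation.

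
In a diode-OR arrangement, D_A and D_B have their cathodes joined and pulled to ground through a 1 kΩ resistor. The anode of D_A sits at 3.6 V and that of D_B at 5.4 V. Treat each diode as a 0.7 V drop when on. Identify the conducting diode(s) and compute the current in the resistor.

Only D_B conducts; I_R ≈ 4.7 mA

Assume both conduct. Then node N would need to be at both 3.6−0.7 = 2.9 V and 5.4−0.7 = 4.7 V, which is impossible.
Assume only D_B conducts: V_N = 5.4 − 0.7 = 4.7 V, so I_R = 4.7/1 = 4.7 mA.
Check D_A: its anode-to-cathode voltage is 3.6 − 4.7 = -1.1 V < 0.7 V, so it is off. The assumption is consistent.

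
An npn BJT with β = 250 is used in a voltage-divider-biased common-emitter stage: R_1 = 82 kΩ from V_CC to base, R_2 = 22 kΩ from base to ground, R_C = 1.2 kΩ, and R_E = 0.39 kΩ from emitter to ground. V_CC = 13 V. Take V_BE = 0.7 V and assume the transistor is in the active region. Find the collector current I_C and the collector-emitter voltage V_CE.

I_C ≈ 4.4 mA, V_CE ≈ 5.9 V

Thevenize the base divider: V_Th = V_CC·R_2/(R_1+R_2) = 13×22/104 = 2.75 V, R_Th = R_1‖R_2 = 17.3 kΩ.
Base-emitter loop: V_Th = I_B·R_Th + V_BE + (β+1)I_B·R_E, so I_B = (2.75 − 0.7) / (17.3 + 251×0.39) = 0.0178 mA.
I_C = β·I_B = 250×0.0178 = 4.45 mA, and I_E = (β+1)I_B = 4.47 mA.
V_CE = V_CC − I_C·R_C − I_E·R_E = 13 − 4.45×1.2 − 4.47×0.39 = 5.92 V.
V_CE = 5.92 V > 0.2 V confirms active-region operation.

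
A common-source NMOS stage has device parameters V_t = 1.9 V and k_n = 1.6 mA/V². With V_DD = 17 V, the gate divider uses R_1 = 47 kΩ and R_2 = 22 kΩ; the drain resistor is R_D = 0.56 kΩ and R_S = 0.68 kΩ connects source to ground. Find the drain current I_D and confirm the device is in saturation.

I_D ≈ 2.6 mA

V_G = V_DD·R_2/(R_1+R_2) = 17×22/69 = 5.42 V.
Assume saturation: I_D = (k_n/2)(V_GS − V_t)² with V_GS = V_G − I_D·R_S = 5.42 − 0.68·I_D.
Substituting gives 0.37·I_D² − 4.83·I_D + 9.91 = 0, with roots I_D = 2.55 or 10.5 mA.
The root I_D = 10.5 mA gives V_GS = -1.72 V ≤ V_t, so take I_D = 2.55 mA.
Then V_GS = 3.69 V and V_DS = V_DD − I_D(R_D+R_S) = 17 − 2.55×1.24 = 13.8 V.
Saturation requires V_DS ≥ V_GS − V_t = 1.79 V; 13.8 ≥ 1.79 ✓.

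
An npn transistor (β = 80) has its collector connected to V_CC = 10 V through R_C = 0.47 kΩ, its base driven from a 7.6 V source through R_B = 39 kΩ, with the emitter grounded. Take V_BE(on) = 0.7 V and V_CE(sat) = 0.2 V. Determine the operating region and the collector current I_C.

active; I_C ≈ 14 mA

Assume active. Base-emitter loop: I_B = (V_BB − V_BE)/R_B = (7.6 − 0.7)/39 = 0.177 mA.
I_C = β·I_B = 80×0.177 = 14.2 mA.
V_CE = V_CC − I_C·R_C = 10 − 14.2×0.47 = 3.35 V > V_CE(sat), so the active-region assumption holds.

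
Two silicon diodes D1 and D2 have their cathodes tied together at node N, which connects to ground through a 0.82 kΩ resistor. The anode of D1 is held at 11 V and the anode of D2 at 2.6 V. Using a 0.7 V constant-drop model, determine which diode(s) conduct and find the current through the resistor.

Assume both conduct. Then node N would need to be at both 11−0.7 = 10.3 V and 2.6−0.7 = 1.9 V, which is impossible.
Assume only D1 conducts: V_N = 11 − 0.7 = 10.3 V, so I_R = 10.3/0.82 = 12.6 mA.
Check D2: its anode-to-cathode voltage is 2.6 − 10.3 = -7.7 V < 0.7 V, so it is off. The assumption is consistent.

Only D1 conducts; I_R ≈ 13 mA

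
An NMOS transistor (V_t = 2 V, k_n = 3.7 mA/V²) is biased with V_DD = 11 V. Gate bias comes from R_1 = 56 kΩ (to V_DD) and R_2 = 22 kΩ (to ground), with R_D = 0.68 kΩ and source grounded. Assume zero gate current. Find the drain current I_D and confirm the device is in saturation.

I_D ≈ 2.2 mA

V_G = V_DD·R_2/(R_1+R_2) = 11×22/78 = 3.1 V. With the source grounded, V_GS = V_G = 3.1 V.
Assume saturation: I_D = (k_n/2)(V_GS − V_t)² = (3.7/2)×(3.1 − 2)² = 1.85×1.1² = 2.25 mA.
V_DS = V_DD − I_D·R_D = 11 − 2.25×0.68 = 9.47 V.
Saturation requires V_DS ≥ V_GS − V_t = 1.1 V; 9.47 ≥ 1.1 ✓.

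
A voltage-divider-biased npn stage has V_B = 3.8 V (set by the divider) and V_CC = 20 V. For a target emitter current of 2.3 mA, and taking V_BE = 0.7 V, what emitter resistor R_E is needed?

R_E ≈ 1.3 kΩ

V_E = V_B − V_BE = 3.8 − 0.7 = 3.1 V.
R_E = V_E / I_E = 3.1 / 2.3 = 1.35 kΩ.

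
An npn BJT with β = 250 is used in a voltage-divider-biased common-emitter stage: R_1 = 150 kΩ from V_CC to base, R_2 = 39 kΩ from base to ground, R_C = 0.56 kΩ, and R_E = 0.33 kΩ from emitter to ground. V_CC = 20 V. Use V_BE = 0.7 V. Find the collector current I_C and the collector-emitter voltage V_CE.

Thevenize the base divider: V_Th = V_CC·R_2/(R_1+R_2) = 20×39/189 = 4.13 V, R_Th = R_1‖R_2 = 31 kΩ.
Base-emitter loop: V_Th = I_B·R_Th + V_BE + (β+1)I_B·R_E, so I_B = (4.13 − 0.7) / (31 + 251×0.33) = 0.0301 mA.
I_C = β·I_B = 250×0.0301 = 7.53 mA, and I_E = (β+1)I_B = 7.56 mA.
V_CE = V_CC − I_C·R_C − I_E·R_E = 20 − 7.53×0.56 − 7.56×0.33 = 13.3 V.
V_CE = 13.3 V > 0.2 V confirms active-region operation.

I_C ≈ 7.5 mA, V_CE ≈ 13 V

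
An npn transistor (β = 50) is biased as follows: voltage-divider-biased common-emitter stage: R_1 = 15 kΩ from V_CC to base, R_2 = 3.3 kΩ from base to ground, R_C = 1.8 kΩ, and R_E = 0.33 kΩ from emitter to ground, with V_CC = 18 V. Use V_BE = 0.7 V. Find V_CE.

Thevenize the base divider: V_Th = V_CC·R_2/(R_1+R_2) = 18×3.3/18.3 = 3.25 V, R_Th = R_1‖R_2 = 2.7 kΩ.
Base-emitter loop: V_Th = I_B·R_Th + V_BE + (β+1)I_B·R_E, so I_B = (3.25 − 0.7) / (2.7 + 51×0.33) = 0.13 mA.
I_C = β·I_B = 50×0.13 = 6.52 mA, and I_E = (β+1)I_B = 6.65 mA.
V_CE = V_CC − I_C·R_C − I_E·R_E = 18 − 6.52×1.8 − 6.65×0.33 = 4.08 V.
V_CE = 4.08 V > 0.2 V confirms active-region operation.

V_CE ≈ 4.1 V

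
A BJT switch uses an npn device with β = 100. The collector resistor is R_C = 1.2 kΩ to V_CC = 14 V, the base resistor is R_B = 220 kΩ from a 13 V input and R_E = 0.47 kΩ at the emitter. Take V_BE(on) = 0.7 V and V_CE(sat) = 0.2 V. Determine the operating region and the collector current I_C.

Assume active. Base-emitter loop: I_B = (V_BB − V_BE)/(R_B + (β+1)R_E) = (13 − 0.7)/(220 + 101×0.47) = 0.046 mA.
I_C = β·I_B = 100×0.046 = 4.6 mA.
V_CE = V_CC − I_C·R_C − I_E·R_E = 14 − 4.6×1.2 − 4.64×0.47 = 6.3 V > V_CE(sat), so the active-region assumption holds.

active; I_C ≈ 4.6 mA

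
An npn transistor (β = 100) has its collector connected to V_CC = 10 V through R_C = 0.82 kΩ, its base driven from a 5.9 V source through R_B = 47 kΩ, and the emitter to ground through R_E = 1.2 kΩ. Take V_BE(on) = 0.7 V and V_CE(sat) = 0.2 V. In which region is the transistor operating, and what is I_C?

Assume active. Base-emitter loop: I_B = (V_BB − V_BE)/(R_B + (β+1)R_E) = (5.9 − 0.7)/(47 + 101×1.2) = 0.0309 mA.
I_C = β·I_B = 100×0.0309 = 3.09 mA.
V_CE = V_CC − I_C·R_C − I_E·R_E = 10 − 3.09×0.82 − 3.12×1.2 = 3.72 V > V_CE(sat), so the active-region assumption holds.

active; I_C ≈ 3.1 mA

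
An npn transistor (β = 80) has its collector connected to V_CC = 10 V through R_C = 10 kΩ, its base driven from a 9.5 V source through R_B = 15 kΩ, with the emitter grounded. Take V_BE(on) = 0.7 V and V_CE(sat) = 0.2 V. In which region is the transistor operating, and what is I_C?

saturation; I_C ≈ 0.98 mA

Assume active: I_B = (9.5 − 0.7)/15 = 0.587 mA, giving I_C = β·I_B = 46.9 mA.
But then V_CE = 10 − 46.9×10 = -459 V < V_CE(sat) = 0.2 V — impossible in the active region.
So the transistor is saturated. With V_CE = 0.2 V, I_C = (V_CC − 0.2)/R_C = 9.8/10 = 0.98 mA.
Check: β·I_B = 46.9 mA > I_C = 0.98 mA, confirming saturation.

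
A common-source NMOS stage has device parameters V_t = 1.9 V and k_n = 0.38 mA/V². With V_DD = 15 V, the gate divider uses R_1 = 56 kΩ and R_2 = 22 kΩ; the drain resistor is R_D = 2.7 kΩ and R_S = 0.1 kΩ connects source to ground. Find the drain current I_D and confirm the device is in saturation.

V_G = V_DD·R_2/(R_1+R_2) = 15×22/78 = 4.23 V.
Assume saturation: I_D = (k_n/2)(V_GS − V_t)² with V_GS = V_G − I_D·R_S = 4.23 − 0.1·I_D.
Substituting gives 0.0019·I_D² − 1.09·I_D + 1.03 = 0, with roots I_D = 0.95 or 572 mA.
The root I_D = 572 mA gives V_GS = -53 V ≤ V_t, so take I_D = 0.95 mA.
Then V_GS = 4.14 V and V_DS = V_DD − I_D(R_D+R_S) = 15 − 0.95×2.8 = 12.3 V.
Saturation requires V_DS ≥ V_GS − V_t = 2.24 V; 12.3 ≥ 2.24 ✓.

I_D ≈ 0.95 mA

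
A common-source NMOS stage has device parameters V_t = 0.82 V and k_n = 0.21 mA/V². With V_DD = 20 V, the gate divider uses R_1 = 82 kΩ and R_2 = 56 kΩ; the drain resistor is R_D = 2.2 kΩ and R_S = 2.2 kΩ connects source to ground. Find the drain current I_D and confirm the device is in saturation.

V_G = V_DD·R_2/(R_1+R_2) = 20×56/138 = 8.12 V.
Assume saturation: I_D = (k_n/2)(V_GS − V_t)² with V_GS = V_G − I_D·R_S = 8.12 − 2.2·I_D.
Substituting gives 0.508·I_D² − 4.37·I_D + 5.59 = 0, with roots I_D = 1.56 or 7.04 mA.
The root I_D = 7.04 mA gives V_GS = -7.37 V ≤ V_t, so take I_D = 1.56 mA.
Then V_GS = 4.68 V and V_DS = V_DD − I_D(R_D+R_S) = 20 − 1.56×4.4 = 13.1 V.
Saturation requires V_DS ≥ V_GS − V_t = 3.86 V; 13.1 ≥ 3.86 ✓.

I_D ≈ 1.6 mA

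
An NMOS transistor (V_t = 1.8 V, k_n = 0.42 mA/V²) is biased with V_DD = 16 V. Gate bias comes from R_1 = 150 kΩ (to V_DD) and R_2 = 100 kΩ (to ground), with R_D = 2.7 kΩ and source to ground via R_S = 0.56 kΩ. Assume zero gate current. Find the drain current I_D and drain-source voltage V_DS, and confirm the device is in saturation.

V_G = V_DD·R_2/(R_1+R_2) = 16×100/250 = 6.4 V.
Assume saturation: I_D = (k_n/2)(V_GS − V_t)² with V_GS = V_G − I_D·R_S = 6.4 − 0.56·I_D.
Substituting gives 0.0659·I_D² − 2.08·I_D + 4.44 = 0, with roots I_D = 2.3 or 29.3 mA.
The root I_D = 29.3 mA gives V_GS = -10 V ≤ V_t, so take I_D = 2.3 mA.
Then V_GS = 5.11 V and V_DS = V_DD − I_D(R_D+R_S) = 16 − 2.3×3.26 = 8.5 V.
Saturation requires V_DS ≥ V_GS − V_t = 3.31 V; 8.5 ≥ 3.31 ✓.

I_D ≈ 2.3 mA, V_DS ≈ 8.5 V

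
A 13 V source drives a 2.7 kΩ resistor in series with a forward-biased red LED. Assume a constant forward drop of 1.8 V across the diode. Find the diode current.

I ≈ 4.1 mA

KVL around the loop: 13 = V_D + I·R = 1.8 + I × 2.7 kΩ.
So I = (13 − 1.8) / 2.7 kΩ = 11.2 / 2.7 = 4.15 mA.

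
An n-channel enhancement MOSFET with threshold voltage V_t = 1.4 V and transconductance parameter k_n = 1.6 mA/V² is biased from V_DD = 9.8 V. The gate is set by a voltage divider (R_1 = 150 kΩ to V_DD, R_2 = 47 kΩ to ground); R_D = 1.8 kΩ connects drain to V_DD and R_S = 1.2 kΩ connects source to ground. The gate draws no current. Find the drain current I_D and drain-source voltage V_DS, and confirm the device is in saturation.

V_G = V_DD·R_2/(R_1+R_2) = 9.8×47/197 = 2.34 V.
Assume saturation: I_D = (k_n/2)(V_GS − V_t)² with V_GS = V_G − I_D·R_S = 2.34 − 1.2·I_D.
Substituting gives 1.15·I_D² − 2.8·I_D + 0.704 = 0, with roots I_D = 0.285 or 2.15 mA.
The root I_D = 2.15 mA gives V_GS = -0.238 V ≤ V_t, so take I_D = 0.285 mA.
Then V_GS = 2 V and V_DS = V_DD − I_D(R_D+R_S) = 9.8 − 0.285×3 = 8.95 V.
Saturation requires V_DS ≥ V_GS − V_t = 0.596 V; 8.95 ≥ 0.596 ✓.

I_D ≈ 0.28 mA, V_DS ≈ 8.9 V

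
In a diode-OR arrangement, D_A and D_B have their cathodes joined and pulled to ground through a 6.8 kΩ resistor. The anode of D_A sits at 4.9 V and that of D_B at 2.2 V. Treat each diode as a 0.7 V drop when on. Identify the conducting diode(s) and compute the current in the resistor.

Only D_A conducts; I_R ≈ 0.62 mA

Assume both conduct. Then node N would need to be at both 4.9−0.7 = 4.2 V and 2.2−0.7 = 1.5 V, which is impossible.
Assume only D_A conducts: V_N = 4.9 − 0.7 = 4.2 V, so I_R = 4.2/6.8 = 0.618 mA.
Check D_B: its anode-to-cathode voltage is 2.2 − 4.2 = -2 V < 0.7 V, so it is off. The assumption is consistent.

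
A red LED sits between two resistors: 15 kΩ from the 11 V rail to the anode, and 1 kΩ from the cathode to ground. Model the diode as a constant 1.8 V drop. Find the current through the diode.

The two resistors are in series with the diode, so KVL gives 11 = I·15 + 1.8 + I·1.
I = (11 − 1.8) / (15 + 1) kΩ = 9.2 / 16 = 0.575 mA.

I ≈ 0.57 mA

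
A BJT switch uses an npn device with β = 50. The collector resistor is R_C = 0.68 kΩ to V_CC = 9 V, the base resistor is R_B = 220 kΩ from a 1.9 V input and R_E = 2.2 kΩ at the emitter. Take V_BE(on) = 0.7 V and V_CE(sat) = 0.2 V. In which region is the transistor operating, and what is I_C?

Assume active. Base-emitter loop: I_B = (V_BB − V_BE)/(R_B + (β+1)R_E) = (1.9 − 0.7)/(220 + 51×2.2) = 0.00361 mA.
I_C = β·I_B = 50×0.00361 = 0.181 mA.
V_CE = V_CC − I_C·R_C − I_E·R_E = 9 − 0.181×0.68 − 0.184×2.2 = 8.47 V > V_CE(sat), so the active-region assumption holds.

active; I_C ≈ 0.18 mA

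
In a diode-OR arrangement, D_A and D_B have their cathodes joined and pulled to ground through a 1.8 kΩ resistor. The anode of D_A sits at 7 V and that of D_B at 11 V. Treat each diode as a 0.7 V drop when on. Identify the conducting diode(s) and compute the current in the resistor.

Assume both conduct. Then node N would need to be at both 7−0.7 = 6.3 V and 11−0.7 = 10.3 V, which is impossible.
Assume only D_B conducts: V_N = 11 − 0.7 = 10.3 V, so I_R = 10.3/1.8 = 5.72 mA.
Check D_A: its anode-to-cathode voltage is 7 − 10.3 = -3.3 V < 0.7 V, so it is off. The assumption is consistent.

Only D_B conducts; I_R ≈ 5.7 mA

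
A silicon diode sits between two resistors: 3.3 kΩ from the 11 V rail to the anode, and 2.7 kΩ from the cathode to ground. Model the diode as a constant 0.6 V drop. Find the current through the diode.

I ≈ 1.7 mA

The two resistors are in series with the diode, so KVL gives 11 = I·3.3 + 0.6 + I·2.7.
I = (11 − 0.6) / (3.3 + 2.7) kΩ = 10.4 / 6 = 1.73 mA.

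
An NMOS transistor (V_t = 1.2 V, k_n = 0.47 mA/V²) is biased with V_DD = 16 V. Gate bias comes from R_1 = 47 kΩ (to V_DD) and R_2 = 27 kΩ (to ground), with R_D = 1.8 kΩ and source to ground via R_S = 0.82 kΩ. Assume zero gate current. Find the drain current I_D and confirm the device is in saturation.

V_G = V_DD·R_2/(R_1+R_2) = 16×27/74 = 5.84 V.
Assume saturation: I_D = (k_n/2)(V_GS − V_t)² with V_GS = V_G − I_D·R_S = 5.84 − 0.82·I_D.
Substituting gives 0.158·I_D² − 2.79·I_D + 5.05 = 0, with roots I_D = 2.05 or 15.6 mA.
The root I_D = 15.6 mA gives V_GS = -6.94 V ≤ V_t, so take I_D = 2.05 mA.
Then V_GS = 4.16 V and V_DS = V_DD − I_D(R_D+R_S) = 16 − 2.05×2.62 = 10.6 V.
Saturation requires V_DS ≥ V_GS − V_t = 2.96 V; 10.6 ≥ 2.96 ✓.

I_D ≈ 2.1 mA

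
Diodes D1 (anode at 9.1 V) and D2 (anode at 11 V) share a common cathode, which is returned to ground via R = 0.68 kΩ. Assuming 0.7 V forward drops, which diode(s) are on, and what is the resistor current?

Only D2 conducts; I_R ≈ 15 mA

Assume both conduct. Then node N would need to be at both 9.1−0.7 = 8.4 V and 11−0.7 = 10.3 V, which is impossible.
Assume only D2 conducts: V_N = 11 − 0.7 = 10.3 V, so I_R = 10.3/0.68 = 15.1 mA.
Check D1: its anode-to-cathode voltage is 9.1 − 10.3 = -1.2 V < 0.7 V, so it is off. The assumption is consistent.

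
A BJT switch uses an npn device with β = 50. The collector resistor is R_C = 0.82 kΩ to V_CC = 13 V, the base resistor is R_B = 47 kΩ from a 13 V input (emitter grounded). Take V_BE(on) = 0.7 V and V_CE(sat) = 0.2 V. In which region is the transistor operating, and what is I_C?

Assume active. Base-emitter loop: I_B = (V_BB − V_BE)/R_B = (13 − 0.7)/47 = 0.262 mA.
I_C = β·I_B = 50×0.262 = 13.1 mA.
V_CE = V_CC − I_C·R_C = 13 − 13.1×0.82 = 2.27 V > V_CE(sat), so the active-region assumption holds.

active; I_C ≈ 13 mA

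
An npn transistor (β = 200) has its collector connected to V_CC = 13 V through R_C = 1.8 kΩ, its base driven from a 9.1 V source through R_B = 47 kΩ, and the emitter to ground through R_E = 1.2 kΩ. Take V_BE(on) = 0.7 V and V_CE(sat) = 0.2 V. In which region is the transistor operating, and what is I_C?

saturation; I_C ≈ 4.2 mA

Assume active: I_B = (9.1 − 0.7)/(47 + 201×1.2) = 0.0291 mA, I_C = β·I_B = 5.83 mA.
Then V_CE = 13 − 5.83×1.8 − 5.86×1.2 = -4.52 V < 0.2 V — the active assumption fails.
Re-solve with V_CE = 0.2 V. KCL at the emitter: V_E/R_E = (V_BB−0.7−V_E)/R_B + (V_CC−0.2−V_E)/R_C, giving V_E = 5.17 V.
I_C = (V_CC − 0.2 − V_E)/R_C = (12.8 − 5.17)/1.8 = 4.24 mA.
Check: I_B = (8.4 − 5.17)/47 = 0.0687 mA, and β·I_B = 13.7 mA > I_C, confirming saturation.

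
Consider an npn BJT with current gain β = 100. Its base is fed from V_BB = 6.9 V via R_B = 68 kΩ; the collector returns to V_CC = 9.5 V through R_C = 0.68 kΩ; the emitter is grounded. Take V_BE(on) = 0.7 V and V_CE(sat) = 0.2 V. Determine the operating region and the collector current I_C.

Assume active. Base-emitter loop: I_B = (V_BB − V_BE)/R_B = (6.9 − 0.7)/68 = 0.0912 mA.
I_C = β·I_B = 100×0.0912 = 9.12 mA.
V_CE = V_CC − I_C·R_C = 9.5 − 9.12×0.68 = 3.3 V > V_CE(sat), so the active-region assumption holds.

active; I_C ≈ 9.1 mA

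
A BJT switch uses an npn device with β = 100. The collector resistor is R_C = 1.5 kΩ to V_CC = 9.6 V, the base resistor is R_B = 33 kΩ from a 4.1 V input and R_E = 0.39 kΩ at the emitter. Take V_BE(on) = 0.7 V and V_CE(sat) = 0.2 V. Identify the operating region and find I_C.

active; I_C ≈ 4.7 mA

Assume active. Base-emitter loop: I_B = (V_BB − V_BE)/(R_B + (β+1)R_E) = (4.1 − 0.7)/(33 + 101×0.39) = 0.047 mA.
I_C = β·I_B = 100×0.047 = 4.7 mA.
V_CE = V_CC − I_C·R_C − I_E·R_E = 9.6 − 4.7×1.5 − 4.74×0.39 = 0.705 V > V_CE(sat), so the active-region assumption holds.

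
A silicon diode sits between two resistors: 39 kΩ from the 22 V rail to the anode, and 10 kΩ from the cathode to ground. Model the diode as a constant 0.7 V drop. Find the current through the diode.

The two resistors are in series with the diode, so KVL gives 22 = I·39 + 0.7 + I·10.
I = (22 − 0.7) / (39 + 10) kΩ = 21.3 / 49 = 0.435 mA.

I ≈ 0.43 mA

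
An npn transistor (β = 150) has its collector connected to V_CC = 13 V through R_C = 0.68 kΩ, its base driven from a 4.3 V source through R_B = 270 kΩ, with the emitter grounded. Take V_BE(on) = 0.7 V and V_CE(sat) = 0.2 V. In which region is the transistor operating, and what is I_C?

Assume active. Base-emitter loop: I_B = (V_BB − V_BE)/R_B = (4.3 − 0.7)/270 = 0.0133 mA.
I_C = β·I_B = 150×0.0133 = 2 mA.
V_CE = V_CC − I_C·R_C = 13 − 2×0.68 = 11.6 V > V_CE(sat), so the active-region assumption holds.

active; I_C ≈ 2 mA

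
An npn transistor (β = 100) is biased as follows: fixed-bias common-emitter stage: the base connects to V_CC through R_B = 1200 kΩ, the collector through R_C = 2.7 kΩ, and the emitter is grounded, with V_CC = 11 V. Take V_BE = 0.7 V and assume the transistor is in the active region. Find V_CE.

V_CE ≈ 8.7 V

Base loop: V_CC = I_B·R_B + V_BE, so I_B = (11 − 0.7)/1200 kΩ = 0.00858 mA.
In the active region I_C = β·I_B = 100 × 0.00858 = 0.858 mA.
Collector loop: V_CE = V_CC − I_C·R_C = 11 − 0.858×2.7 = 8.68 V.
Since V_CE = 8.68 V > V_CE(sat) ≈ 0.2 V, the transistor is in the active region as assumed.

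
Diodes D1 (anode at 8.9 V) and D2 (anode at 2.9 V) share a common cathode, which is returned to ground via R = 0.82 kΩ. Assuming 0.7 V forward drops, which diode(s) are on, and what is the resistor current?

Assume both conduct. Then node N would need to be at both 8.9−0.7 = 8.2 V and 2.9−0.7 = 2.2 V, which is impossible.
Assume only D1 conducts: V_N = 8.9 − 0.7 = 8.2 V, so I_R = 8.2/0.82 = 10 mA.
Check D2: its anode-to-cathode voltage is 2.9 − 8.2 = -5.3 V < 0.7 V, so it is off. The assumption is consistent.

Only D1 conducts; I_R ≈ 10 mA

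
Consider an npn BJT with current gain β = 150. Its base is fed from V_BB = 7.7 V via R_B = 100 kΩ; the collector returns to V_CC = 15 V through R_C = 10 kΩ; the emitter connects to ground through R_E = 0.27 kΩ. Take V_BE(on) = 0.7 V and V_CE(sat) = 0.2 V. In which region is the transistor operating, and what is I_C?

Assume active: I_B = (7.7 − 0.7)/(100 + 151×0.27) = 0.0497 mA, I_C = β·I_B = 7.46 mA.
Then V_CE = 15 − 7.46×10 − 7.51×0.27 = -61.6 V < 0.2 V — the active assumption fails.
Re-solve with V_CE = 0.2 V. KCL at the emitter: V_E/R_E = (V_BB−0.7−V_E)/R_B + (V_CC−0.2−V_E)/R_C, giving V_E = 0.406 V.
I_C = (V_CC − 0.2 − V_E)/R_C = (14.8 − 0.406)/10 = 1.44 mA.
Check: I_B = (7 − 0.406)/100 = 0.0659 mA, and β·I_B = 9.89 mA > I_C, confirming saturation.

saturation; I_C ≈ 1.4 mA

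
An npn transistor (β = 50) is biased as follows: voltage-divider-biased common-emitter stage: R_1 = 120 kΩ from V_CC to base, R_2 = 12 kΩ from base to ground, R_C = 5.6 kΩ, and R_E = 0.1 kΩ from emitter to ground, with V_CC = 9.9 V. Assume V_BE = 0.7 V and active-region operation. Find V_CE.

Thevenize the base divider: V_Th = V_CC·R_2/(R_1+R_2) = 9.9×12/132 = 0.9 V, R_Th = R_1‖R_2 = 10.9 kΩ.
Base-emitter loop: V_Th = I_B·R_Th + V_BE + (β+1)I_B·R_E, so I_B = (0.9 − 0.7) / (10.9 + 51×0.1) = 0.0125 mA.
I_C = β·I_B = 50×0.0125 = 0.625 mA, and I_E = (β+1)I_B = 0.637 mA.
V_CE = V_CC − I_C·R_C − I_E·R_E = 9.9 − 0.625×5.6 − 0.637×0.1 = 6.34 V.
V_CE = 6.34 V > 0.2 V confirms active-region operation.

V_CE ≈ 6.3 V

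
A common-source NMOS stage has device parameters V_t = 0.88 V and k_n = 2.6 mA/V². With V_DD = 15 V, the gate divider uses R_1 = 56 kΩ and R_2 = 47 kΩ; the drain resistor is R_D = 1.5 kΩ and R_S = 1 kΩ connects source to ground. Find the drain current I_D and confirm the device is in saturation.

I_D ≈ 4.2 mA

V_G = V_DD·R_2/(R_1+R_2) = 15×47/103 = 6.84 V.
Assume saturation: I_D = (k_n/2)(V_GS − V_t)² with V_GS = V_G − I_D·R_S = 6.84 − 1·I_D.
Substituting gives 1.3·I_D² − 16.5·I_D + 46.3 = 0, with roots I_D = 4.17 or 8.53 mA.
The root I_D = 8.53 mA gives V_GS = -1.68 V ≤ V_t, so take I_D = 4.17 mA.
Then V_GS = 2.67 V and V_DS = V_DD − I_D(R_D+R_S) = 15 − 4.17×2.5 = 4.57 V.
Saturation requires V_DS ≥ V_GS − V_t = 1.79 V; 4.57 ≥ 1.79 ✓.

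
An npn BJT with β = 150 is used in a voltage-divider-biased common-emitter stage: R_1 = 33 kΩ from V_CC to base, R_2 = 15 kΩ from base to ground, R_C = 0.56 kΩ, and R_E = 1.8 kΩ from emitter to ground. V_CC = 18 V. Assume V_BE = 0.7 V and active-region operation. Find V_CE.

V_CE ≈ 12 V

Thevenize the base divider: V_Th = V_CC·R_2/(R_1+R_2) = 18×15/48 = 5.62 V, R_Th = R_1‖R_2 = 10.3 kΩ.
Base-emitter loop: V_Th = I_B·R_Th + V_BE + (β+1)I_B·R_E, so I_B = (5.62 − 0.7) / (10.3 + 151×1.8) = 0.0175 mA.
I_C = β·I_B = 150×0.0175 = 2.62 mA, and I_E = (β+1)I_B = 2.64 mA.
V_CE = V_CC − I_C·R_C − I_E·R_E = 18 − 2.62×0.56 − 2.64×1.8 = 11.8 V.
V_CE = 11.8 V > 0.2 V confirms active-region operation.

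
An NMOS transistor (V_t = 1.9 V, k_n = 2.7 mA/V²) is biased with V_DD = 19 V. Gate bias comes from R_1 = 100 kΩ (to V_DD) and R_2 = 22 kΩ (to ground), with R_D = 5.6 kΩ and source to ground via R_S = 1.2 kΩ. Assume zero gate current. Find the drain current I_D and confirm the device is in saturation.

V_G = V_DD·R_2/(R_1+R_2) = 19×22/122 = 3.43 V.
Assume saturation: I_D = (k_n/2)(V_GS − V_t)² with V_GS = V_G − I_D·R_S = 3.43 − 1.2·I_D.
Substituting gives 1.94·I_D² − 5.94·I_D + 3.14 = 0, with roots I_D = 0.68 or 2.38 mA.
The root I_D = 2.38 mA gives V_GS = 0.573 V ≤ V_t, so take I_D = 0.68 mA.
Then V_GS = 2.61 V and V_DS = V_DD − I_D(R_D+R_S) = 19 − 0.68×6.8 = 14.4 V.
Saturation requires V_DS ≥ V_GS − V_t = 0.71 V; 14.4 ≥ 0.71 ✓.

I_D ≈ 0.68 mA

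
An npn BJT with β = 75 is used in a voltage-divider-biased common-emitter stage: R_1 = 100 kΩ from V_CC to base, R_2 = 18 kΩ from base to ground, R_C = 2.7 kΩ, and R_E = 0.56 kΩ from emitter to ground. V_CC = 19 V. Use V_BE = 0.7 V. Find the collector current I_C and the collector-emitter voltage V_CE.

I_C ≈ 2.9 mA, V_CE ≈ 9.7 V

Thevenize the base divider: V_Th = V_CC·R_2/(R_1+R_2) = 19×18/118 = 2.9 V, R_Th = R_1‖R_2 = 15.3 kΩ.
Base-emitter loop: V_Th = I_B·R_Th + V_BE + (β+1)I_B·R_E, so I_B = (2.9 − 0.7) / (15.3 + 76×0.56) = 0.038 mA.
I_C = β·I_B = 75×0.038 = 2.85 mA, and I_E = (β+1)I_B = 2.89 mA.
V_CE = V_CC − I_C·R_C − I_E·R_E = 19 − 2.85×2.7 − 2.89×0.56 = 9.68 V.
V_CE = 9.68 V > 0.2 V confirms active-region operation.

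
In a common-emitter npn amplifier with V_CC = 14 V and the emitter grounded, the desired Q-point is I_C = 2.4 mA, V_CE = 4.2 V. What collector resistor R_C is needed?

R_C ≈ 4.1 kΩ

Collector loop: V_CC = I_C·R_C + V_CE.
R_C = (V_CC − V_CE)/I_C = (14 − 4.2)/2.4 = 4.08 kΩ.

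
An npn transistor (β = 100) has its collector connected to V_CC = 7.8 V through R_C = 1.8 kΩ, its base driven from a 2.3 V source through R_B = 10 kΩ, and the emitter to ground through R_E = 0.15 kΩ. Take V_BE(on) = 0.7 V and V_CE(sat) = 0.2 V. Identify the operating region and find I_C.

saturation; I_C ≈ 3.9 mA

Assume active: I_B = (2.3 − 0.7)/(10 + 101×0.15) = 0.0636 mA, I_C = β·I_B = 6.36 mA.
Then V_CE = 7.8 − 6.36×1.8 − 6.43×0.15 = -4.62 V < 0.2 V — the active assumption fails.
Re-solve with V_CE = 0.2 V. KCL at the emitter: V_E/R_E = (V_BB−0.7−V_E)/R_B + (V_CC−0.2−V_E)/R_C, giving V_E = 0.598 V.
I_C = (V_CC − 0.2 − V_E)/R_C = (7.6 − 0.598)/1.8 = 3.89 mA.
Check: I_B = (1.6 − 0.598)/10 = 0.1 mA, and β·I_B = 10 mA > I_C, confirming saturation.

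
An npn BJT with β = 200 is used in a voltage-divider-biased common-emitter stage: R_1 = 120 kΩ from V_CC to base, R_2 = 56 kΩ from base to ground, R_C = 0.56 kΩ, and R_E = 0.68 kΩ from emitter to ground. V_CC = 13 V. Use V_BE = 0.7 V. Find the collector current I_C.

Thevenize the base divider: V_Th = V_CC·R_2/(R_1+R_2) = 13×56/176 = 4.14 V, R_Th = R_1‖R_2 = 38.2 kΩ.
Base-emitter loop: V_Th = I_B·R_Th + V_BE + (β+1)I_B·R_E, so I_B = (4.14 − 0.7) / (38.2 + 201×0.68) = 0.0197 mA.
I_C = β·I_B = 200×0.0197 = 3.93 mA, and I_E = (β+1)I_B = 3.95 mA.
V_CE = V_CC − I_C·R_C − I_E·R_E = 13 − 3.93×0.56 − 3.95×0.68 = 8.11 V.
V_CE = 8.11 V > 0.2 V confirms active-region operation.

I_C ≈ 3.9 mA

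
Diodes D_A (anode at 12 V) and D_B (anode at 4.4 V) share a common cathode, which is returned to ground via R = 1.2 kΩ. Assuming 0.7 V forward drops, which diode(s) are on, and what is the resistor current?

Assume both conduct. Then node N would need to be at both 12−0.7 = 11.3 V and 4.4−0.7 = 3.7 V, which is impossible.
Assume only D_A conducts: V_N = 12 − 0.7 = 11.3 V, so I_R = 11.3/1.2 = 9.42 mA.
Check D_B: its anode-to-cathode voltage is 4.4 − 11.3 = -6.9 V < 0.7 V, so it is off. The assumption is consistent.

Only D_A conducts; I_R ≈ 9.4 mA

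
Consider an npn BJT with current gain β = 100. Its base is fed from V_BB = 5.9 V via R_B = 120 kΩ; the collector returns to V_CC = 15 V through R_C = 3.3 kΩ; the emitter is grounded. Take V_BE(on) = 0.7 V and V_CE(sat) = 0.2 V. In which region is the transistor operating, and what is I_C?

Assume active. Base-emitter loop: I_B = (V_BB − V_BE)/R_B = (5.9 − 0.7)/120 = 0.0433 mA.
I_C = β·I_B = 100×0.0433 = 4.33 mA.
V_CE = V_CC − I_C·R_C = 15 − 4.33×3.3 = 0.7 V > V_CE(sat), so the active-region assumption holds.

active; I_C ≈ 4.3 mA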